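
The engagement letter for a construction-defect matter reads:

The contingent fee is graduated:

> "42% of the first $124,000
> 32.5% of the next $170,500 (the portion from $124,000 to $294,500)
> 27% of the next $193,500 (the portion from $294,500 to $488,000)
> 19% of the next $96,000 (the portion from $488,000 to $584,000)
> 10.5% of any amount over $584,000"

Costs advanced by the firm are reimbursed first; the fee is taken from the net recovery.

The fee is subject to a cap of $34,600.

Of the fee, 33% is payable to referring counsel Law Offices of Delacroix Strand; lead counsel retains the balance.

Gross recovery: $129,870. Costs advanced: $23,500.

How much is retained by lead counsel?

Fee base (net of costs): $129,870 − $23,500 = $106,370
First $106,370 at 42% = $44,675.40
$44,675.40 exceeds the $34,600 cap, so the fee is capped at $34,600.00.
Referral share: 33% of $34,600.00 = $11,418.00; lead counsel retains $34,600.00 − $11,418.00 = $23,182.00.

$23,182.00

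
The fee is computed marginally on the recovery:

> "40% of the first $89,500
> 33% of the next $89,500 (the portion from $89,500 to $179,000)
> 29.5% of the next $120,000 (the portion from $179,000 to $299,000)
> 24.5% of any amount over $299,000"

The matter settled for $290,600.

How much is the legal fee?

First $89,500 at 40% = $35,800.00
Next $89,500 at 33% = $29,535.00
Remaining $111,600 at 29.5% = $32,922.00
Fee: $35,800.00 + $29,535.00 + $32,922.00 = $98,257.00

$98,257.00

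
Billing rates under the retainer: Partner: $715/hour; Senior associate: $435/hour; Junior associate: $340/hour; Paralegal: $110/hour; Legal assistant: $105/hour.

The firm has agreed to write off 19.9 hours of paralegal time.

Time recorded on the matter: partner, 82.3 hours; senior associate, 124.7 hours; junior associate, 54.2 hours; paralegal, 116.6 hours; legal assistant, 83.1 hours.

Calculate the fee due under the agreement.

$150,879.50

Partner: 82.3 × $715 = $58,844.50
Senior associate: 124.7 × $435 = $54,244.50
Junior associate: 54.2 × $340 = $18,428.00
Paralegal: 116.6 × $110 = $12,826.00
Legal assistant: 83.1 × $105 = $8,725.50
Subtotal: $153,068.50
Write-off: 19.9 × $110 = $2,189.00
Total: $153,068.50 − $2,189.00 = $150,879.50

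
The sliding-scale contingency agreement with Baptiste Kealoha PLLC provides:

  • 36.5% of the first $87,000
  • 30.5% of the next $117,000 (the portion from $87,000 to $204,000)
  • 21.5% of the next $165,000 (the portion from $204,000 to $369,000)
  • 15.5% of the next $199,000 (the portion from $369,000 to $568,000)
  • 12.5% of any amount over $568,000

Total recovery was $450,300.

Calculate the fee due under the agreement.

$115,516.50

First $87,000 at 36.5% = $31,755.00
Next $117,000 at 30.5% = $35,685.00
Next $165,000 at 21.5% = $35,475.00
Remaining $81,300 at 15.5% = $12,601.50
Fee: $31,755.00 + $35,685.00 + $35,475.00 + $12,601.50 = $115,516.50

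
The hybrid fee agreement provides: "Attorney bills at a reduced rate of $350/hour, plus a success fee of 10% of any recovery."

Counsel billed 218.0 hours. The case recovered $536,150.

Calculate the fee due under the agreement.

Hourly: 218.0 × $350 = $76,300.00
Success fee: 10% of $536,150 = $53,615.00
Total: $76,300.00 + $53,615.00 = $129,915.00

$129,915.00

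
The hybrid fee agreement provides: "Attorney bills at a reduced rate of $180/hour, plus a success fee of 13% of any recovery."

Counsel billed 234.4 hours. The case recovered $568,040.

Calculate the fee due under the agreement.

$116,037.20

Hourly: 234.4 × $180 = $42,192.00
Success fee: 13% of $568,040 = $73,845.20
Total: $42,192.00 + $73,845.20 = $116,037.20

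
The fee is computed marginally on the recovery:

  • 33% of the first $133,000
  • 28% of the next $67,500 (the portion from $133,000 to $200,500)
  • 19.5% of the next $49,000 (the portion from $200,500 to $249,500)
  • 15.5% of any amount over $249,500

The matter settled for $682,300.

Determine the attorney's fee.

First $133,000 at 33% = $43,890.00
Next $67,500 at 28% = $18,900.00
Next $49,000 at 19.5% = $9,555.00
Remaining $432,800 at 15.5% = $67,084.00
Fee: $43,890.00 + $18,900.00 + $9,555.00 + $67,084.00 = $139,429.00

$139,429.00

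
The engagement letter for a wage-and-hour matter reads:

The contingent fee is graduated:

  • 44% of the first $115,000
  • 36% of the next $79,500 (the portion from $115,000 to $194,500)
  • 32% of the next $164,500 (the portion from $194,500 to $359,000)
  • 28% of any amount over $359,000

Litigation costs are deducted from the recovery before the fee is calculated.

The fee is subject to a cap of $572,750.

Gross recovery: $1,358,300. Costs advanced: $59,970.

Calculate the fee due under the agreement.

$394,872.40

Fee base (net of costs): $1,358,300 − $59,970 = $1,298,330
First $115,000 at 44% = $50,600.00
Next $79,500 at 36% = $28,620.00
Next $164,500 at 32% = $52,640.00
Remaining $939,330 at 28% = $263,012.40
Fee: $50,600.00 + $28,620.00 + $52,640.00 + $263,012.40 = $394,872.40
$394,872.40 is under the $572,750 cap.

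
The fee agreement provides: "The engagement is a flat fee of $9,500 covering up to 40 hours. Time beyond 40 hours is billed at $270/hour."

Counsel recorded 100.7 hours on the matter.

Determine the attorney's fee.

$25,889.00

Flat fee: $9,500.00
Excess hours: 100.7 − 40 = 60.7
Overrun: 60.7 × $270 = $16,389.00
Total: $9,500.00 + $16,389.00 = $25,889.00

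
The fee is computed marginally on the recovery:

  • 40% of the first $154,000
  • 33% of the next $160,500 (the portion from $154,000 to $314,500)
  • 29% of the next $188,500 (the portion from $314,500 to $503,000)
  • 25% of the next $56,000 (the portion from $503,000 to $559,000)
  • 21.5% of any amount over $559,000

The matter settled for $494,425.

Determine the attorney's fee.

First $154,000 at 40% = $61,600.00
Next $160,500 at 33% = $52,965.00
Remaining $179,925 at 29% = $52,178.25
Fee: $61,600.00 + $52,965.00 + $52,178.25 = $166,743.25

$166,743.25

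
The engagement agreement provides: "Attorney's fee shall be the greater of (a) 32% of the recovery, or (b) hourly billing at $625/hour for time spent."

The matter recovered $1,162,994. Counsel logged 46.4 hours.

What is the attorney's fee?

$372,158.08

(a) 32% of $1,162,994 = $372,158.08
(b) 46.4 × $625 = $29,000.00
The greater is (a): $372,158.08.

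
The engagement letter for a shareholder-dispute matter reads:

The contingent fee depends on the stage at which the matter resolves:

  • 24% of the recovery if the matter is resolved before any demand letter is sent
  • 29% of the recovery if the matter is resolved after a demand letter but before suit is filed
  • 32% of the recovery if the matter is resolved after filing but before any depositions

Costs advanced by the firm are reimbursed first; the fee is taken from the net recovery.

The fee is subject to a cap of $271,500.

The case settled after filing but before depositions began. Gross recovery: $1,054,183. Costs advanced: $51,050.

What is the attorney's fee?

Fee base (net of costs): $1,054,183 − $51,050 = $1,003,133
The matter settled after filing but before depositions began, so the 32% rate applies.
$1,003,133 × 32% = $321,002.56
$321,002.56 exceeds the $271,500 cap, so the fee is capped at $271,500.00.

$271,500.00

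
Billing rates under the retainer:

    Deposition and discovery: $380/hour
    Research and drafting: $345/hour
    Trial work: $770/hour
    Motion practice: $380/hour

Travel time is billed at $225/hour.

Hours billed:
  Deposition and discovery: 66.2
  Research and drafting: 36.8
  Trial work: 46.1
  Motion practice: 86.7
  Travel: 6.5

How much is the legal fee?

Deposition and discovery: 66.2 × $380 = $25,156.00
Research and drafting: 36.8 × $345 = $12,696.00
Trial work: 46.1 × $770 = $35,497.00
Motion practice: 86.7 × $380 = $32,946.00
Subtotal: $25,156.00 + $12,696.00 + $35,497.00 + $32,946.00 = $106,295.00
Travel: 6.5 × $225 = $1,462.50
Total: $106,295.00 + $1,462.50 = $107,757.50

$107,757.50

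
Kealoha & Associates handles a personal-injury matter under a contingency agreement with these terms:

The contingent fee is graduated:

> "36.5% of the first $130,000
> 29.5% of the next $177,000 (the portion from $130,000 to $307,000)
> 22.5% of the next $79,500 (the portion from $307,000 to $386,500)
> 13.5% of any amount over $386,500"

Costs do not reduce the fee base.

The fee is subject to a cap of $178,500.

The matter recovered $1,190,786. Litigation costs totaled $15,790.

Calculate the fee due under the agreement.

$178,500.00

Fee base is the gross recovery, $1,190,786; costs are reimbursed separately.
First $130,000 at 36.5% = $47,450.00
Next $177,000 at 29.5% = $52,215.00
Next $79,500 at 22.5% = $17,887.50
Remaining $804,286 at 13.5% = $108,578.61
Fee: $47,450.00 + $52,215.00 + $17,887.50 + $108,578.61 = $226,131.11
$226,131.11 exceeds the $178,500 cap, so the fee is capped at $178,500.00.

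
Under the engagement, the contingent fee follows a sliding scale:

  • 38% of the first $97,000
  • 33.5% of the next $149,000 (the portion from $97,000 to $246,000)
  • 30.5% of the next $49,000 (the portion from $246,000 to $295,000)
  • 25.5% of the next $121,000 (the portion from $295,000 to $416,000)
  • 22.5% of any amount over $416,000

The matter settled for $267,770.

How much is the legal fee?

First $97,000 at 38% = $36,860.00
Next $149,000 at 33.5% = $49,915.00
Remaining $21,770 at 30.5% = $6,639.85
Fee: $36,860.00 + $49,915.00 + $6,639.85 = $93,414.85

$93,414.85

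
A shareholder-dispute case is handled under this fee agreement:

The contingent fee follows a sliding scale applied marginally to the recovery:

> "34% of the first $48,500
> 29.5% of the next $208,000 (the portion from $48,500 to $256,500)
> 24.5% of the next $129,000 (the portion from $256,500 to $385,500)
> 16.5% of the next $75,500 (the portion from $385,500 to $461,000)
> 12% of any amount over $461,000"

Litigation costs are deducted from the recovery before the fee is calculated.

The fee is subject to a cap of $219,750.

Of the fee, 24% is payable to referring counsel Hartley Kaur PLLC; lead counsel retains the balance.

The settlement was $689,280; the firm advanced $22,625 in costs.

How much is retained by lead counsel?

$111,409.24

Fee base (net of costs): $689,280 − $22,625 = $666,655
First $48,500 at 34% = $16,490.00
Next $208,000 at 29.5% = $61,360.00
Next $129,000 at 24.5% = $31,605.00
Next $75,500 at 16.5% = $12,457.50
Remaining $205,655 at 12% = $24,678.60
Fee: $16,490.00 + $61,360.00 + $31,605.00 + $12,457.50 + $24,678.60 = $146,591.10
$146,591.10 is under the $219,750 cap.
Referral share: 24% of $146,591.10 = $35,181.86; lead counsel retains $146,591.10 − $35,181.86 = $111,409.24.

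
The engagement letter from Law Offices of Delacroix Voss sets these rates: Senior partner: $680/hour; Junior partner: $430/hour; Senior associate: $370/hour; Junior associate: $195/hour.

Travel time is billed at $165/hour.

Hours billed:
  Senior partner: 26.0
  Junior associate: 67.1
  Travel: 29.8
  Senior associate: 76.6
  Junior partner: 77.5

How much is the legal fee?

$97,348.50

Senior partner: 26.0 × $680 = $17,680.00
Junior partner: 77.5 × $430 = $33,325.00
Senior associate: 76.6 × $370 = $28,342.00
Junior associate: 67.1 × $195 = $13,084.50
Subtotal: $17,680.00 + $33,325.00 + $28,342.00 + $13,084.50 = $92,431.50
Travel: 29.8 × $165 = $4,917.00
Total: $92,431.50 + $4,917.00 = $97,348.50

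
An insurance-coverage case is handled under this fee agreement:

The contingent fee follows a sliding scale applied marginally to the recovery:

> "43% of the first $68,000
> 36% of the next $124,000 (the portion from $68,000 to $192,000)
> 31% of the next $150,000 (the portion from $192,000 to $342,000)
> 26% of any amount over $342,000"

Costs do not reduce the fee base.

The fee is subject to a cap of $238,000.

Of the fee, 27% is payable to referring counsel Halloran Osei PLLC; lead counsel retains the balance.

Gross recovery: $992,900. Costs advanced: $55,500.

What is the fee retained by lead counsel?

$173,740.00

Fee base is the gross recovery, $992,900; costs are reimbursed separately.
First $68,000 at 43% = $29,240.00
Next $124,000 at 36% = $44,640.00
Next $150,000 at 31% = $46,500.00
Remaining $650,900 at 26% = $169,234.00
Fee: $29,240.00 + $44,640.00 + $46,500.00 + $169,234.00 = $289,614.00
$289,614.00 exceeds the $238,000 cap, so the fee is capped at $238,000.00.
Referral share: 27% of $238,000.00 = $64,260.00; lead counsel retains $238,000.00 − $64,260.00 = $173,740.00.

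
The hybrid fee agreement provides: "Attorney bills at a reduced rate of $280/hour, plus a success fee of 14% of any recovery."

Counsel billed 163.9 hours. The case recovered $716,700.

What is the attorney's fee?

Hourly: 163.9 × $280 = $45,892.00
Success fee: 14% of $716,700 = $100,338.00
Total: $45,892.00 + $100,338.00 = $146,230.00

$146,230.00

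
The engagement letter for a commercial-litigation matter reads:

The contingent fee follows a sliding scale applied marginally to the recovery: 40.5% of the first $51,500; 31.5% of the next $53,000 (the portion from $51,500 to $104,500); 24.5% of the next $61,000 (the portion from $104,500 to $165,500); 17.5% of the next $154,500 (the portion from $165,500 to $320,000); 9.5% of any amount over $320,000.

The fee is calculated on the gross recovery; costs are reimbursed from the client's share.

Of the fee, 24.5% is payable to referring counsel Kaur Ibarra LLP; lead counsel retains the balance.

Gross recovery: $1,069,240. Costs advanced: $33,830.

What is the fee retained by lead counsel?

Fee base is the gross recovery, $1,069,240; costs are reimbursed separately.
First $51,500 at 40.5% = $20,857.50
Next $53,000 at 31.5% = $16,695.00
Next $61,000 at 24.5% = $14,945.00
Next $154,500 at 17.5% = $27,037.50
Remaining $749,240 at 9.5% = $71,177.80
Fee: $20,857.50 + $16,695.00 + $14,945.00 + $27,037.50 + $71,177.80 = $150,712.80
Referral share: 24.5% of $150,712.80 = $36,924.64; lead counsel retains $150,712.80 − $36,924.64 = $113,788.16.

$113,788.16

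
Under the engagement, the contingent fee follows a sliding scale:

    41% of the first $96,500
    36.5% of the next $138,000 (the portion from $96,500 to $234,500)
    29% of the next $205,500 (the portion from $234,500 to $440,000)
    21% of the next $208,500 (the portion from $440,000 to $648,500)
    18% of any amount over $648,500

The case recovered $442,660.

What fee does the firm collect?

$150,088.60

First $96,500 at 41% = $39,565.00
Next $138,000 at 36.5% = $50,370.00
Next $205,500 at 29% = $59,595.00
Remaining $2,660 at 21% = $558.60
Fee: $39,565.00 + $50,370.00 + $59,595.00 + $558.60 = $150,088.60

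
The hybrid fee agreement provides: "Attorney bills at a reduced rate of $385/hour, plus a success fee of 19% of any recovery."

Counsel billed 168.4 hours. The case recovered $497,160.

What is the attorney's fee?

$159,294.40

Hourly: 168.4 × $385 = $64,834.00
Success fee: 19% of $497,160 = $94,460.40
Total: $64,834.00 + $94,460.40 = $159,294.40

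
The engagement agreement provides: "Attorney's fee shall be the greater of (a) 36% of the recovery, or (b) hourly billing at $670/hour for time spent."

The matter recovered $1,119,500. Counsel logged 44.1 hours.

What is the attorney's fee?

(a) 36% of $1,119,500 = $403,020.00
(b) 44.1 × $670 = $29,547.00
The greater is (a): $403,020.00.

$403,020.00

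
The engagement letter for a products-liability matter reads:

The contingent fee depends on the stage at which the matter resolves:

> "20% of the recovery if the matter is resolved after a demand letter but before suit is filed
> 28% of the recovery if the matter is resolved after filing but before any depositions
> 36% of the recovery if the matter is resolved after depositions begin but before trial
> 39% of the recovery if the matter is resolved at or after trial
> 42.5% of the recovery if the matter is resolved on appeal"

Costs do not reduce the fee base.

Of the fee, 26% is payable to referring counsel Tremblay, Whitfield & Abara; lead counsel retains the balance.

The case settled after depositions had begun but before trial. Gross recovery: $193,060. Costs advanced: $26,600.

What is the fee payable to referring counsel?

Fee base is the gross recovery, $193,060; costs are reimbursed separately.
The matter settled after depositions had begun but before trial, so the 36% rate applies.
$193,060 × 36% = $69,501.60
Referral share: 26% of $69,501.60 = $18,070.42; lead counsel retains $69,501.60 − $18,070.42 = $51,431.18.

$18,070.42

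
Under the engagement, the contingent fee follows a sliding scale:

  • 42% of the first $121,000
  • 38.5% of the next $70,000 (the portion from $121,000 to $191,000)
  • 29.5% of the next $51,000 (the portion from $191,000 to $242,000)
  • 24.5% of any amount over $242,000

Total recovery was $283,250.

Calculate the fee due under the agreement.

First $121,000 at 42% = $50,820.00
Next $70,000 at 38.5% = $26,950.00
Next $51,000 at 29.5% = $15,045.00
Remaining $41,250 at 24.5% = $10,106.25
Fee: $50,820.00 + $26,950.00 + $15,045.00 + $10,106.25 = $102,921.25

$102,921.25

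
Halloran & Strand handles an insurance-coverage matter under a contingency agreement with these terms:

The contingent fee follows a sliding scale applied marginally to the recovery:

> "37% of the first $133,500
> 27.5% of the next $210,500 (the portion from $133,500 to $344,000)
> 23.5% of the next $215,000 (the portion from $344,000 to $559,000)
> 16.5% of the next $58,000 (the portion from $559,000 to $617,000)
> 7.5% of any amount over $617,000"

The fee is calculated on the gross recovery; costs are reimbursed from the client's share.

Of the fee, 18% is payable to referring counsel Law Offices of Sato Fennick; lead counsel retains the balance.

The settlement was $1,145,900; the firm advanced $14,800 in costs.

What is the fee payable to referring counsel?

Fee base is the gross recovery, $1,145,900; costs are reimbursed separately.
First $133,500 at 37% = $49,395.00
Next $210,500 at 27.5% = $57,887.50
Next $215,000 at 23.5% = $50,525.00
Next $58,000 at 16.5% = $9,570.00
Remaining $528,900 at 7.5% = $39,667.50
Fee: $49,395.00 + $57,887.50 + $50,525.00 + $9,570.00 + $39,667.50 = $207,045.00
Referral share: 18% of $207,045.00 = $37,268.10; lead counsel retains $207,045.00 − $37,268.10 = $169,776.90.

$37,268.10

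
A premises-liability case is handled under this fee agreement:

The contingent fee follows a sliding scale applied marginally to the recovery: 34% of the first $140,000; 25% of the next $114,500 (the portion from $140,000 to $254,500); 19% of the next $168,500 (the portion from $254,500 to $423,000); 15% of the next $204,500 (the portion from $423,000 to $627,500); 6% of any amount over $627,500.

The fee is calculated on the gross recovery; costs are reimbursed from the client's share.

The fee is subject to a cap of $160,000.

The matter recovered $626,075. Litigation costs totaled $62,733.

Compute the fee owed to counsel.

Fee base is the gross recovery, $626,075; costs are reimbursed separately.
First $140,000 at 34% = $47,600.00
Next $114,500 at 25% = $28,625.00
Next $168,500 at 19% = $32,015.00
Remaining $203,075 at 15% = $30,461.25
Fee: $47,600.00 + $28,625.00 + $32,015.00 + $30,461.25 = $138,701.25
$138,701.25 is under the $160,000 cap.

$138,701.25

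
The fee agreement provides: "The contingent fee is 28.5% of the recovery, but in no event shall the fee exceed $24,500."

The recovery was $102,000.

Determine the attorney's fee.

28.5% of $102,000 = $29,070.00
That exceeds the $24,500 cap, so the fee is capped at $24,500.

$24,500.00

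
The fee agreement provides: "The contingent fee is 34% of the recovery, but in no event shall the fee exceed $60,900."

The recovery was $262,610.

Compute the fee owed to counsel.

34% of $262,610 = $89,287.40
That exceeds the $60,900 cap, so the fee is capped at $60,900.

$60,900.00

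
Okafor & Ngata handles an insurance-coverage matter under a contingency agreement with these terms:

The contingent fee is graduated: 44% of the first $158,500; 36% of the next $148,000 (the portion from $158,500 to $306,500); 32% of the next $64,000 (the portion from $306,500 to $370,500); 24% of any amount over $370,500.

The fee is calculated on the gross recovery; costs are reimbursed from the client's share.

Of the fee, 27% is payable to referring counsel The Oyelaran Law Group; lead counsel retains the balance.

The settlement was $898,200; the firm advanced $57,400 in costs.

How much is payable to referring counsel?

Fee base is the gross recovery, $898,200; costs are reimbursed separately.
First $158,500 at 44% = $69,740.00
Next $148,000 at 36% = $53,280.00
Next $64,000 at 32% = $20,480.00
Remaining $527,700 at 24% = $126,648.00
Fee: $69,740.00 + $53,280.00 + $20,480.00 + $126,648.00 = $270,148.00
Referral share: 27% of $270,148.00 = $72,939.96; lead counsel retains $270,148.00 − $72,939.96 = $197,208.04.

$72,939.96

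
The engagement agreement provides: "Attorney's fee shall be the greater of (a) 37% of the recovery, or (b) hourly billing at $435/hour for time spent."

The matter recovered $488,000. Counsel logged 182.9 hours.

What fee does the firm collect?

$180,560.00

(a) 37% of $488,000 = $180,560.00
(b) 182.9 × $435 = $79,561.50
The greater is (a): $180,560.00.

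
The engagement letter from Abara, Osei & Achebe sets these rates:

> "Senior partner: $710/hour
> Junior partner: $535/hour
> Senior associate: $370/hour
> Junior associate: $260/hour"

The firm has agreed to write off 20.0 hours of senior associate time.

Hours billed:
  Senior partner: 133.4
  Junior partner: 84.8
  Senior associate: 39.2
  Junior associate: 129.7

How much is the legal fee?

$180,908.00

Senior partner: 133.4 × $710 = $94,714.00
Junior partner: 84.8 × $535 = $45,368.00
Senior associate: 39.2 × $370 = $14,504.00
Junior associate: 129.7 × $260 = $33,722.00
Subtotal: $188,308.00
Write-off: 20.0 × $370 = $7,400.00
Total: $188,308.00 − $7,400.00 = $180,908.00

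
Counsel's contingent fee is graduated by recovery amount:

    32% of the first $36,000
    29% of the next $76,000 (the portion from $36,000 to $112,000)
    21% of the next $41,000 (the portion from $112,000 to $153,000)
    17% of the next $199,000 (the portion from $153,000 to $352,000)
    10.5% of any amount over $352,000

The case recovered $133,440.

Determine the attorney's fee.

First $36,000 at 32% = $11,520.00
Next $76,000 at 29% = $22,040.00
Remaining $21,440 at 21% = $4,502.40
Fee: $11,520.00 + $22,040.00 + $4,502.40 = $38,062.40

$38,062.40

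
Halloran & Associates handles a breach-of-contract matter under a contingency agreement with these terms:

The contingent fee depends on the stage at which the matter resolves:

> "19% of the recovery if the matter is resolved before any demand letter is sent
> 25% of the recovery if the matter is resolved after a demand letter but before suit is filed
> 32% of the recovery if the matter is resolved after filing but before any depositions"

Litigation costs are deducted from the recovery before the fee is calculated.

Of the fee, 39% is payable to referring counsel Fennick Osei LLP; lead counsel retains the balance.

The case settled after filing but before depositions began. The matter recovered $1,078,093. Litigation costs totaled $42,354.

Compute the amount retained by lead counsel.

Fee base (net of costs): $1,078,093 − $42,354 = $1,035,739
The matter settled after filing but before depositions began, so the 32% rate applies.
$1,035,739 × 32% = $331,436.48
Referral share: 39% of $331,436.48 = $129,260.23; lead counsel retains $331,436.48 − $129,260.23 = $202,176.25.

$202,176.25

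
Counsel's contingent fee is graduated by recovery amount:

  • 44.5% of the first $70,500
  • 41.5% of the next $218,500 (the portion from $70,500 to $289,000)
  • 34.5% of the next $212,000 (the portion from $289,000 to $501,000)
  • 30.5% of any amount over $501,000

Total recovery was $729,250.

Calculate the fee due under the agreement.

First $70,500 at 44.5% = $31,372.50
Next $218,500 at 41.5% = $90,677.50
Next $212,000 at 34.5% = $73,140.00
Remaining $228,250 at 30.5% = $69,616.25
Fee: $31,372.50 + $90,677.50 + $73,140.00 + $69,616.25 = $264,806.25

$264,806.25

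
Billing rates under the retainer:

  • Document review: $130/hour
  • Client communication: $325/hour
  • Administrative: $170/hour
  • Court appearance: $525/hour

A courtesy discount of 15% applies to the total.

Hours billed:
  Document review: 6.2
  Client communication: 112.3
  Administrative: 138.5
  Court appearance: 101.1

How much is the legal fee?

Document review: 6.2 × $130 = $806.00
Client communication: 112.3 × $325 = $36,497.50
Administrative: 138.5 × $170 = $23,545.00
Court appearance: 101.1 × $525 = $53,077.50
Subtotal: $113,926.00
Less 15% discount: −$17,088.90
Total: $113,926.00 − $17,088.90 = $96,837.10

$96,837.10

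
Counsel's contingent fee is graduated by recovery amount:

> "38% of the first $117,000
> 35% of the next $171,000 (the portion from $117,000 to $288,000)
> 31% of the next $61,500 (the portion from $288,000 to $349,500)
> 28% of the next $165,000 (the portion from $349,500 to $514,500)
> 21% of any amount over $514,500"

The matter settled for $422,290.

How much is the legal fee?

First $117,000 at 38% = $44,460.00
Next $171,000 at 35% = $59,850.00
Next $61,500 at 31% = $19,065.00
Remaining $72,790 at 28% = $20,381.20
Fee: $44,460.00 + $59,850.00 + $19,065.00 + $20,381.20 = $143,756.20

$143,756.20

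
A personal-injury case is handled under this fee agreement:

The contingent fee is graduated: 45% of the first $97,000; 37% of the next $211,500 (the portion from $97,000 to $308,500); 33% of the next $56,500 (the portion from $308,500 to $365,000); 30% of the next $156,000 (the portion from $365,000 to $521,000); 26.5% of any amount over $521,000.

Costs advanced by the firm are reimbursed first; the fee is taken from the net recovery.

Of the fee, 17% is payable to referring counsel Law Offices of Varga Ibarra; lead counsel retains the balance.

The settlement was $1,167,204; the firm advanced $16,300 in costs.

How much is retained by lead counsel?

$294,047.88

Fee base (net of costs): $1,167,204 − $16,300 = $1,150,904
First $97,000 at 45% = $43,650.00
Next $211,500 at 37% = $78,255.00
Next $56,500 at 33% = $18,645.00
Next $156,000 at 30% = $46,800.00
Remaining $629,904 at 26.5% = $166,924.56
Fee: $43,650.00 + $78,255.00 + $18,645.00 + $46,800.00 + $166,924.56 = $354,274.56
Referral share: 17% of $354,274.56 = $60,226.68; lead counsel retains $354,274.56 − $60,226.68 = $294,047.88.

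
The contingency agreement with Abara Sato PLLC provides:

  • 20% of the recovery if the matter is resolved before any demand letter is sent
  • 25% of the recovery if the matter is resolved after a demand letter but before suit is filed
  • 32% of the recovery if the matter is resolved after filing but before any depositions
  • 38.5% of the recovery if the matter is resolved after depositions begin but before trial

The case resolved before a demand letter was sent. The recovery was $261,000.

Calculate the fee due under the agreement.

The matter resolved before a demand letter was sent, so the 20% rate applies.
$261,000 × 20% = $52,200.00

$52,200.00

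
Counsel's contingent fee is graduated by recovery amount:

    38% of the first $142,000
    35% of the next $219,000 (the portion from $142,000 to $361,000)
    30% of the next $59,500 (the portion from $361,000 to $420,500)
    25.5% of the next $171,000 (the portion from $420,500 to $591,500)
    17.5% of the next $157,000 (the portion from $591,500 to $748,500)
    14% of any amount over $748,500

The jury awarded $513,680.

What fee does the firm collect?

First $142,000 at 38% = $53,960.00
Next $219,000 at 35% = $76,650.00
Next $59,500 at 30% = $17,850.00
Remaining $93,180 at 25.5% = $23,760.90
Fee: $53,960.00 + $76,650.00 + $17,850.00 + $23,760.90 = $172,220.90

$172,220.90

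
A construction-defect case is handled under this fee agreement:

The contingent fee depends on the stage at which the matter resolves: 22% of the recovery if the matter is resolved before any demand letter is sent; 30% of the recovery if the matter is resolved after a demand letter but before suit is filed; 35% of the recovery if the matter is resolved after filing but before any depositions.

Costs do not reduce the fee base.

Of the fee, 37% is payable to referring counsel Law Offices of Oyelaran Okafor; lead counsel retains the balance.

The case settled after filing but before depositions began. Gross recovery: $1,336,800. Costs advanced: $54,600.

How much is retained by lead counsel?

$294,764.40

Fee base is the gross recovery, $1,336,800; costs are reimbursed separately.
The matter settled after filing but before depositions began, so the 35% rate applies.
$1,336,800 × 35% = $467,880.00
Referral share: 37% of $467,880.00 = $173,115.60; lead counsel retains $467,880.00 − $173,115.60 = $294,764.40.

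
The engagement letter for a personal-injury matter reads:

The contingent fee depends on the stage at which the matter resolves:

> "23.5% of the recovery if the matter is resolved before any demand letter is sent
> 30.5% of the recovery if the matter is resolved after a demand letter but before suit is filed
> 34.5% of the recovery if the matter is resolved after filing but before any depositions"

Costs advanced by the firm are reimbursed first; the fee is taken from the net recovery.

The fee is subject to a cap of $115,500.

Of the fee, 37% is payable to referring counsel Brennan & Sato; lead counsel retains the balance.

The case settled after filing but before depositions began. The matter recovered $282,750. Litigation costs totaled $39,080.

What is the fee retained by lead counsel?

Fee base (net of costs): $282,750 − $39,080 = $243,670
The matter settled after filing but before depositions began, so the 34.5% rate applies.
$243,670 × 34.5% = $84,066.15
$84,066.15 is under the $115,500 cap.
Referral share: 37% of $84,066.15 = $31,104.48; lead counsel retains $84,066.15 − $31,104.48 = $52,961.67.

$52,961.67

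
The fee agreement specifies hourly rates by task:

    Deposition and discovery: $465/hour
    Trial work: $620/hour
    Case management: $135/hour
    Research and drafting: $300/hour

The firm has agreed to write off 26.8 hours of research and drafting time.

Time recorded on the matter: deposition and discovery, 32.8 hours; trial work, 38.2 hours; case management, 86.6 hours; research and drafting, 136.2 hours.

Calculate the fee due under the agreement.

Deposition and discovery: 32.8 × $465 = $15,252.00
Trial work: 38.2 × $620 = $23,684.00
Case management: 86.6 × $135 = $11,691.00
Research and drafting: 136.2 × $300 = $40,860.00
Subtotal: $91,487.00
Write-off: 26.8 × $300 = $8,040.00
Total: $91,487.00 − $8,040.00 = $83,447.00

$83,447.00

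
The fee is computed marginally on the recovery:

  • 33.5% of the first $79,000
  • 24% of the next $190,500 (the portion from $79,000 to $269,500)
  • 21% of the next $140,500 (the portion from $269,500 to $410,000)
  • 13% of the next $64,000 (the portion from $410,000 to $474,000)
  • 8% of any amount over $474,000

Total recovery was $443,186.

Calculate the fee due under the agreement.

$106,004.18

First $79,000 at 33.5% = $26,465.00
Next $190,500 at 24% = $45,720.00
Next $140,500 at 21% = $29,505.00
Remaining $33,186 at 13% = $4,314.18
Fee: $26,465.00 + $45,720.00 + $29,505.00 + $4,314.18 = $106,004.18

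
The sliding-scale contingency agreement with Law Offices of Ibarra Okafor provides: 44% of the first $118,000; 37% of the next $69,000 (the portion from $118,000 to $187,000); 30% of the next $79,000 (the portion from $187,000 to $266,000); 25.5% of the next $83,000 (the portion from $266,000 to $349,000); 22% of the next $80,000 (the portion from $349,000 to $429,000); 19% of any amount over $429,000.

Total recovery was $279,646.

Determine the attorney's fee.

$104,629.73

First $118,000 at 44% = $51,920.00
Next $69,000 at 37% = $25,530.00
Next $79,000 at 30% = $23,700.00
Remaining $13,646 at 25.5% = $3,479.73
Fee: $51,920.00 + $25,530.00 + $23,700.00 + $3,479.73 = $104,629.73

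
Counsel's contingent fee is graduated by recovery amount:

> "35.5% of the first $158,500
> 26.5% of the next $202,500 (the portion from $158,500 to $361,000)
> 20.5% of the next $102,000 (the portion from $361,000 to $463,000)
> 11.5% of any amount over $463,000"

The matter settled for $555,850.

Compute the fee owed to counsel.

$141,517.75

First $158,500 at 35.5% = $56,267.50
Next $202,500 at 26.5% = $53,662.50
Next $102,000 at 20.5% = $20,910.00
Remaining $92,850 at 11.5% = $10,677.75
Fee: $56,267.50 + $53,662.50 + $20,910.00 + $10,677.75 = $141,517.75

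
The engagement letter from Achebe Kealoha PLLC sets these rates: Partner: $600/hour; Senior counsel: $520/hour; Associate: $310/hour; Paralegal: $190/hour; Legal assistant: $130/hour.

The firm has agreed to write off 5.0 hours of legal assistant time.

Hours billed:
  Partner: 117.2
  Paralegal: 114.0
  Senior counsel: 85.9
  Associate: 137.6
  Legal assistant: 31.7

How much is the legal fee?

Partner: 117.2 × $600 = $70,320.00
Senior counsel: 85.9 × $520 = $44,668.00
Associate: 137.6 × $310 = $42,656.00
Paralegal: 114.0 × $190 = $21,660.00
Legal assistant: 31.7 × $130 = $4,121.00
Subtotal: $183,425.00
Write-off: 5.0 × $130 = $650.00
Total: $183,425.00 − $650.00 = $182,775.00

$182,775.00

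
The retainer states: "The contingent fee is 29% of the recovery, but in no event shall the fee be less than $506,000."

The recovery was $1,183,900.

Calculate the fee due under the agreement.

29% of $1,183,900 = $343,331.00
That is below the $506,000 minimum, so the minimum applies.

$506,000.00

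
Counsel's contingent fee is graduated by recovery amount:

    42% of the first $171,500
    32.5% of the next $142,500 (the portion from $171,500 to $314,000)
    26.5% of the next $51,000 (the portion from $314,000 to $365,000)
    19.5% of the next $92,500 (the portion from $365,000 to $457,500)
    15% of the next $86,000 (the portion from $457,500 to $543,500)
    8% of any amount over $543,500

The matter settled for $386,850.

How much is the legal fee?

First $171,500 at 42% = $72,030.00
Next $142,500 at 32.5% = $46,312.50
Next $51,000 at 26.5% = $13,515.00
Remaining $21,850 at 19.5% = $4,260.75
Fee: $72,030.00 + $46,312.50 + $13,515.00 + $4,260.75 = $136,118.25

$136,118.25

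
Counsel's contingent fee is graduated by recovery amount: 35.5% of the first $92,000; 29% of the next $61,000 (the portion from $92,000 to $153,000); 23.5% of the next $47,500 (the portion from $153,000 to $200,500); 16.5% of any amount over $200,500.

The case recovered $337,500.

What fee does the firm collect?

First $92,000 at 35.5% = $32,660.00
Next $61,000 at 29% = $17,690.00
Next $47,500 at 23.5% = $11,162.50
Remaining $137,000 at 16.5% = $22,605.00
Fee: $32,660.00 + $17,690.00 + $11,162.50 + $22,605.00 = $84,117.50

$84,117.50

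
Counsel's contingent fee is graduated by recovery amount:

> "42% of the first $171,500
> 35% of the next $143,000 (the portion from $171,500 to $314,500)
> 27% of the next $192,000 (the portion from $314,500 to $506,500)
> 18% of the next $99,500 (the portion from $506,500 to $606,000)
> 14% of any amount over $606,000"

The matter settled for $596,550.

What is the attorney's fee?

$190,129.00

First $171,500 at 42% = $72,030.00
Next $143,000 at 35% = $50,050.00
Next $192,000 at 27% = $51,840.00
Remaining $90,050 at 18% = $16,209.00
Fee: $72,030.00 + $50,050.00 + $51,840.00 + $16,209.00 = $190,129.00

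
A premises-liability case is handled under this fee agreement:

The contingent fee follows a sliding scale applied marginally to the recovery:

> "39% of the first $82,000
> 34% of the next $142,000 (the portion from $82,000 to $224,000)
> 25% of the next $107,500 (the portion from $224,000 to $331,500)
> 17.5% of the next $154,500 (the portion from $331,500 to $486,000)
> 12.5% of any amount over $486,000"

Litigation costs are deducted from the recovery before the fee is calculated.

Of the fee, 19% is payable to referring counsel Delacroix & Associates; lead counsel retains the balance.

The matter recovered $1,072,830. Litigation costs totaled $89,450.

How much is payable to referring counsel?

$37,305.55

Fee base (net of costs): $1,072,830 − $89,450 = $983,380
First $82,000 at 39% = $31,980.00
Next $142,000 at 34% = $48,280.00
Next $107,500 at 25% = $26,875.00
Next $154,500 at 17.5% = $27,037.50
Remaining $497,380 at 12.5% = $62,172.50
Fee: $31,980.00 + $48,280.00 + $26,875.00 + $27,037.50 + $62,172.50 = $196,345.00
Referral share: 19% of $196,345.00 = $37,305.55; lead counsel retains $196,345.00 − $37,305.55 = $159,039.45.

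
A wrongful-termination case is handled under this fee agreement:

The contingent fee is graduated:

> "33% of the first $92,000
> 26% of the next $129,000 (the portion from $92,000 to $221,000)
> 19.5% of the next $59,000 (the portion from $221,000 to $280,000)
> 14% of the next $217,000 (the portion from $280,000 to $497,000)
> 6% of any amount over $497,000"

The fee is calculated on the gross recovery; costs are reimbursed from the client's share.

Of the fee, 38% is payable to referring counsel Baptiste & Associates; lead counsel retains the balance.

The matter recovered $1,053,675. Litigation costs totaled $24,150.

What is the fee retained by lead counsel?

$86,295.01

Fee base is the gross recovery, $1,053,675; costs are reimbursed separately.
First $92,000 at 33% = $30,360.00
Next $129,000 at 26% = $33,540.00
Next $59,000 at 19.5% = $11,505.00
Next $217,000 at 14% = $30,380.00
Remaining $556,675 at 6% = $33,400.50
Fee: $30,360.00 + $33,540.00 + $11,505.00 + $30,380.00 + $33,400.50 = $139,185.50
Referral share: 38% of $139,185.50 = $52,890.49; lead counsel retains $139,185.50 − $52,890.49 = $86,295.01.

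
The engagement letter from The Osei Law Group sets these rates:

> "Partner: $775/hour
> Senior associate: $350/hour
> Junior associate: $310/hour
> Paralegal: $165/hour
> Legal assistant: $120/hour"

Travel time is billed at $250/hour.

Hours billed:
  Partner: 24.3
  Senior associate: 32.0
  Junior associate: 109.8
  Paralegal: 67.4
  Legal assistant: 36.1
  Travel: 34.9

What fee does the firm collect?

$88,248.50

Partner: 24.3 × $775 = $18,832.50
Senior associate: 32.0 × $350 = $11,200.00
Junior associate: 109.8 × $310 = $34,038.00
Paralegal: 67.4 × $165 = $11,121.00
Legal assistant: 36.1 × $120 = $4,332.00
Subtotal: $18,832.50 + $11,200.00 + $34,038.00 + $11,121.00 + $4,332.00 = $79,523.50
Travel: 34.9 × $250 = $8,725.00
Total: $79,523.50 + $8,725.00 = $88,248.50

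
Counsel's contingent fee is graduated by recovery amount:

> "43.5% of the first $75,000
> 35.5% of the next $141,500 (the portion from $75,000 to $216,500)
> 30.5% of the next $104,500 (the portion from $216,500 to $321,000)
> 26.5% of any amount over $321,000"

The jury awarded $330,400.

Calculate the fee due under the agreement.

First $75,000 at 43.5% = $32,625.00
Next $141,500 at 35.5% = $50,232.50
Next $104,500 at 30.5% = $31,872.50
Remaining $9,400 at 26.5% = $2,491.00
Fee: $32,625.00 + $50,232.50 + $31,872.50 + $2,491.00 = $117,221.00

$117,221.00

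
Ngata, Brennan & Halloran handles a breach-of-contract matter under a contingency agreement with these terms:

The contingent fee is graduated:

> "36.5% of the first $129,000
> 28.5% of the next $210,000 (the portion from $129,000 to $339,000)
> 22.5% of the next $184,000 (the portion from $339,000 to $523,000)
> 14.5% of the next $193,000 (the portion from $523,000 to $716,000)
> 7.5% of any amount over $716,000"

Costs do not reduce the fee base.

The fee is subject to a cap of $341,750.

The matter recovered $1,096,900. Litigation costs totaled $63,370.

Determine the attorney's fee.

Fee base is the gross recovery, $1,096,900; costs are reimbursed separately.
First $129,000 at 36.5% = $47,085.00
Next $210,000 at 28.5% = $59,850.00
Next $184,000 at 22.5% = $41,400.00
Next $193,000 at 14.5% = $27,985.00
Remaining $380,900 at 7.5% = $28,567.50
Fee: $47,085.00 + $59,850.00 + $41,400.00 + $27,985.00 + $28,567.50 = $204,887.50
$204,887.50 is under the $341,750 cap.

$204,887.50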